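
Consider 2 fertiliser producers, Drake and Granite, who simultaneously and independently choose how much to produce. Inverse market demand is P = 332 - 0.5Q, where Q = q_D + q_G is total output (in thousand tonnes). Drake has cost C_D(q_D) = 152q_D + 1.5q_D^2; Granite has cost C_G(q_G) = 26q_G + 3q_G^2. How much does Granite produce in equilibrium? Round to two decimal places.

40.86

Drake's profit: π_D = (332 - 0.5Q)q_D - (152q_D + (3/2)q_D²). Setting ∂π_D/∂q_D = 0: 180 - 4q_D - (1/2)(q_G) = 0.
Granite's profit: π_G = (332 - 0.5Q)q_G - (26q_G + 3q_G²). Setting ∂π_G/∂q_G = 0: 306 - 7q_G - (1/2)(q_D) = 0.
So q_D = (180 - (1/2)q_G)/4 and q_G = (306 - (1/2)q_D)/7.
Substituting one into the other gives q_D = 1476/37 and q_G = 1512/37.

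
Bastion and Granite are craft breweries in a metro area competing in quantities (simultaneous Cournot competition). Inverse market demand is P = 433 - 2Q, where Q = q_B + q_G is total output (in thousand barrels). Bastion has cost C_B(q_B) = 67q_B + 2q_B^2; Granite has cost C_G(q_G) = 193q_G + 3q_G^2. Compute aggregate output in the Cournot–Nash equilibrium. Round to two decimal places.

57.47

Bastion's profit: π_B = (433 - 2Q)q_B - (67q_B + 2q_B²). Setting ∂π_B/∂q_B = 0: 366 - 8q_B - 2(q_G) = 0.
Granite's profit: π_G = (433 - 2Q)q_G - (193q_G + 3q_G²). Setting ∂π_G/∂q_G = 0: 240 - 10q_G - 2(q_B) = 0.
So q_B = (366 - 2q_G)/8 and q_G = (240 - 2q_B)/10.
Substituting one into the other gives q_B = 795/19 and q_G = 297/19.
Total output Q = 795/19 + 297/19 = 1092/19.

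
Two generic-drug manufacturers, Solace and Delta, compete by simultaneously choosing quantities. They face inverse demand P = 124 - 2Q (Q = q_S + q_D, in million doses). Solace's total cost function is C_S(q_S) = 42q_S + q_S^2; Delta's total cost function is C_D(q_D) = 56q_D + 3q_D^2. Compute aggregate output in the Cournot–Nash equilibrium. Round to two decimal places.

Solace's profit: π_S = (124 - 2Q)q_S - (42q_S + q_S²). Setting ∂π_S/∂q_S = 0: 82 - 6q_S - 2(q_D) = 0.
Delta's profit: π_D = (124 - 2Q)q_D - (56q_D + 3q_D²). Setting ∂π_D/∂q_D = 0: 68 - 10q_D - 2(q_S) = 0.
Rearranging gives the reaction functions q_S = (82 - 2q_D)/6 and q_D = (68 - 2q_S)/10.
Substituting one into the other gives q_S = 171/14 and q_D = 61/14.
Total output Q = 171/14 + 61/14 = 116/7.

16.57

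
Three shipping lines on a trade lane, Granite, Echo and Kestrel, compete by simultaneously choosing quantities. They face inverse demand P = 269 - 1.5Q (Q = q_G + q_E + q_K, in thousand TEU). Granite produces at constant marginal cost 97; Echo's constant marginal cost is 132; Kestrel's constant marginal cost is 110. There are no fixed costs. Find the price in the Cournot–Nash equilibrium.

152

Granite's profit: π_G = (269 - 1.5Q)q_G - (97q_G). Setting ∂π_G/∂q_G = 0: 172 - 3q_G - (3/2)(q_E + q_K) = 0.
Echo's profit: π_E = (269 - 1.5Q)q_E - (132q_E). Setting ∂π_E/∂q_E = 0: 137 - 3q_E - (3/2)(q_G + q_K) = 0.
Kestrel's profit: π_K = (269 - 1.5Q)q_K - (110q_K). Setting ∂π_K/∂q_K = 0: 159 - 3q_K - (3/2)(q_G + q_E) = 0.
Adding the 3 conditions: 468 − 3Q − 3Q = 0, i.e. Q = 78.
Back-substituting: q_G = (172 − 117)/(3/2) = 110/3, q_E = (137 − 117)/(3/2) = 40/3, q_K = (159 − 117)/(3/2) = 28.
Total output Q = 78, so price P = 269 - (3/2)·78 = 152.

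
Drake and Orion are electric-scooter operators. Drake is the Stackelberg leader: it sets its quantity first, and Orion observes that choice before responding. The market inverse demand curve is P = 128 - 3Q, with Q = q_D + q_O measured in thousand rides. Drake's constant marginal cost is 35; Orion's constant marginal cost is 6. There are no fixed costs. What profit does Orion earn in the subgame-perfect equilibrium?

The follower Orion best-responds to any q_D: π_O = (128 - 3Q)q_O - 6q_O.
∂π_O/∂q_O = 122 - 3q_D - 6q_O = 0 gives the reaction function q_O = (122 - 3q_D)/6.
The leader anticipates this reaction. Substituting into P = 128 - 3Q gives P = 67 - (3/2)q_D, so π_D = (67 - (3/2)q_D)q_D - 35q_D.
Maximising: ∂π_D/∂q_D = 32 - 3q_D = 0, giving q_D = 32/3.
Then q_O = (122 - 3·(32/3))/6 = 15.
Price P = 128 - 3·(77/3) = 51.
Orion's profit: (51 - 6)·15 = 675.

675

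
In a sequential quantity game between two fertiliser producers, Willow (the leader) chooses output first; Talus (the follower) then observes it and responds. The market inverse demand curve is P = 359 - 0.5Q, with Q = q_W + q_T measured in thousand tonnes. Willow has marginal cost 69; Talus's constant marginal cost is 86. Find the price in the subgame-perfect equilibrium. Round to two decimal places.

145.75

Solve by backward induction. Given q_W, the follower Talus maximises π_T = (359 - (1/2)q_W - (1/2)q_T)q_T - 86q_T.
∂π_T/∂q_T = 273 - (1/2)q_W - q_T = 0 gives the reaction function q_T = (273 - (1/2)q_W).
The leader anticipates this reaction. Substituting into P = 359 - 0.5Q gives P = 445/2 - (1/4)q_W, so π_W = (445/2 - (1/4)q_W)q_W - 69q_W.
Maximising: ∂π_W/∂q_W = 307/2 - (1/2)q_W = 0, giving q_W = 307.
Then q_T = (273 - (1/2)·307) = 239/2.
Total output Q = 853/2, so price P = 359 - (1/2)·(853/2) = 583/4.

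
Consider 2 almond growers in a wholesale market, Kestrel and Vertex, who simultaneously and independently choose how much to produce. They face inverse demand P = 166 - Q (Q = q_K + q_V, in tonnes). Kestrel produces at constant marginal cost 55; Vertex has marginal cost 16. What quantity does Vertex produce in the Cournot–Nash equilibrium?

Kestrel's profit: π_K = (166 - Q)q_K - (55q_K). Setting ∂π_K/∂q_K = 0: 111 - 2q_K - (q_V) = 0.
Vertex's first-order condition: 150 - 2q_V - (q_K) = 0.
So q_K = (111 - q_V)/2 and q_V = (150 - q_K)/2.
Solving the pair: q_K = 24, q_V = 63.

63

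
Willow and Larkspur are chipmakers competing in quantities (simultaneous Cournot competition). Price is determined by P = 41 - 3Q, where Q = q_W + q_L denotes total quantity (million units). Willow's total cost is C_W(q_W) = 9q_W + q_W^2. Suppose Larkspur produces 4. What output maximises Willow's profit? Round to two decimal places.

With the rival's output fixed at 4, Willow's profit is π_W = (41 - 3·4 - 3q_W)q_W - (9q_W + q_W²) = (29 - 3q_W)q_W - (9q_W + q_W²).
∂π_W/∂q_W = 20 - 8q_W = 0, so q_W = 5/2.

2.50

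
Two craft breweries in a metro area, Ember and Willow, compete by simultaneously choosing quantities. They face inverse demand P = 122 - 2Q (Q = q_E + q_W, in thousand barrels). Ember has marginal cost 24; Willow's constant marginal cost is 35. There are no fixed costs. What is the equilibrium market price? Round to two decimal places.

Ember's profit: π_E = (122 - 2Q)q_E - (24q_E). Setting ∂π_E/∂q_E = 0: 98 - 4q_E - 2(q_W) = 0.
Willow's first-order condition: 87 - 4q_W - 2(q_E) = 0.
So q_E = (98 - 2q_W)/4 and q_W = (87 - 2q_E)/4.
Substituting one into the other gives q_E = 109/6 and q_W = 38/3.
Total output Q = 185/6, so price P = 122 - 2·(185/6) = 181/3.

60.33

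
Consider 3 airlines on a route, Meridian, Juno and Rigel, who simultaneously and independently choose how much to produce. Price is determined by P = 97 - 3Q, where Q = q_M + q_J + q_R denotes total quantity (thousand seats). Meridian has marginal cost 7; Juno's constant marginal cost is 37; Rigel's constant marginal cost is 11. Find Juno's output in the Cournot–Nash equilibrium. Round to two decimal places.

Meridian's profit: π_M = (97 - 3Q)q_M - (7q_M). Setting ∂π_M/∂q_M = 0: 90 - 6q_M - 3(q_J + q_R) = 0.
Juno's profit: π_J = (97 - 3Q)q_J - (37q_J). Setting ∂π_J/∂q_J = 0: 60 - 6q_J - 3(q_M + q_R) = 0.
Rigel's profit: π_R = (97 - 3Q)q_R - (11q_R). Setting ∂π_R/∂q_R = 0: 86 - 6q_R - 3(q_M + q_J) = 0.
Summing all 3 equations gives 236 − 12Q = 0, hence Q = 59/3.
Back-substituting: q_M = (90 − 59)/3 = 31/3, q_J = (60 − 59)/3 = 1/3, q_R = (86 − 59)/3 = 9.

0.33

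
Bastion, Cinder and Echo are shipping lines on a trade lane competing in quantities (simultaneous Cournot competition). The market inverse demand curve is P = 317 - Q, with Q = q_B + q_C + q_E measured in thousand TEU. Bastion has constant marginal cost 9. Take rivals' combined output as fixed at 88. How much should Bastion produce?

With rivals' combined output fixed at 88, Bastion's profit is π_B = (317 - 88 - q_B)q_B - (9q_B) = (229 - q_B)q_B - (9q_B).
∂π_B/∂q_B = 220 - 2q_B = 0, so q_B = 110.

110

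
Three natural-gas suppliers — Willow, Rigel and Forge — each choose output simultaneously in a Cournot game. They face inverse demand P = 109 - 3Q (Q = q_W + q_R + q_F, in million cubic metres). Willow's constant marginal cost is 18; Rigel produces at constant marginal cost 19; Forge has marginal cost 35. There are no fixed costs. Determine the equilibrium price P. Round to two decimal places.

Willow's profit: π_W = (109 - 3Q)q_W - (18q_W). Setting ∂π_W/∂q_W = 0: 91 - 6q_W - 3(q_R + q_F) = 0.
Rigel's profit: π_R = (109 - 3Q)q_R - (19q_R). Setting ∂π_R/∂q_R = 0: 90 - 6q_R - 3(q_W + q_F) = 0.
Forge's profit: π_F = (109 - 3Q)q_F - (35q_F). Setting ∂π_F/∂q_F = 0: 74 - 6q_F - 3(q_W + q_R) = 0.
Adding the 3 first-order conditions: 255 − 12Q = 0, so Q = 85/4.
Back-substituting: q_W = (91 − 255/4)/3 = 109/12, q_R = (90 − 255/4)/3 = 35/4, q_F = (74 − 255/4)/3 = 41/12.
Total output Q = 85/4, so price P = 109 - 3·(85/4) = 181/4.

45.25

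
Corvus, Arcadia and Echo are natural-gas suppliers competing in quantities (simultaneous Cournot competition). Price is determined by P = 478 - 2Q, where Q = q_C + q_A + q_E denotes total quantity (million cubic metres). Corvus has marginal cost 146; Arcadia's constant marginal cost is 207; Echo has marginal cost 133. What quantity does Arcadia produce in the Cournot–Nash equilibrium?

Corvus's profit: π_C = (478 - 2Q)q_C - (146q_C). Setting ∂π_C/∂q_C = 0: 332 - 4q_C - 2(q_A + q_E) = 0.
Arcadia's profit: π_A = (478 - 2Q)q_A - (207q_A). Setting ∂π_A/∂q_A = 0: 271 - 4q_A - 2(q_C + q_E) = 0.
Echo's first-order condition: 345 - 4q_E - 2(q_C + q_A) = 0.
Summing all 3 equations gives 948 − 8Q = 0, hence Q = 237/2.
Back-substituting: q_C = (332 − 237)/2 = 95/2, q_A = (271 − 237)/2 = 17, q_E = (345 − 237)/2 = 54.

17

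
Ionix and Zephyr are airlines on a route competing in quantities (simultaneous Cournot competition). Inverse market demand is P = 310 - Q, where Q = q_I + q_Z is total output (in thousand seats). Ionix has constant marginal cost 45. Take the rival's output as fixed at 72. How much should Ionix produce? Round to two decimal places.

96.50

With the rival's output fixed at 72, Ionix's profit is π_I = (310 - 72 - q_I)q_I - (45q_I) = (238 - q_I)q_I - (45q_I).
∂π_I/∂q_I = 193 - 2q_I = 0, so q_I = 193/2.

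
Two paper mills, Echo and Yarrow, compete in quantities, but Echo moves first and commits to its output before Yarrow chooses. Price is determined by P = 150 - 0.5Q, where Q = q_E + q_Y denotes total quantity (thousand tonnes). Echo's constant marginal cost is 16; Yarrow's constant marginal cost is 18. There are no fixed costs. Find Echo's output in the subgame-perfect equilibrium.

The follower Yarrow best-responds to any q_E: π_Y = (150 - 0.5Q)q_Y - 18q_Y.
Setting the follower's marginal profit to zero, 132 - (1/2)q_E - q_Y = 0, i.e. q_Y = (132 - (1/2)q_E).
The leader anticipates this reaction. Substituting into P = 150 - 0.5Q gives P = 84 - (1/4)q_E, so π_E = (84 - (1/4)q_E)q_E - 16q_E.
Leader FOC: 68 - (1/2)q_E = 0, so q_E = 136.
Then q_Y = (132 - (1/2)·136) = 64.

136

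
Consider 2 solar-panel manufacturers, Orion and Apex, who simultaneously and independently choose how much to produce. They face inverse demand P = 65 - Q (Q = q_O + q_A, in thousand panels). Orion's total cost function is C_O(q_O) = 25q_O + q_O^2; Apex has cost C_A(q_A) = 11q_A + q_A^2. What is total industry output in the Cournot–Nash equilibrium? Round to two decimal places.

Orion's profit: π_O = (65 - Q)q_O - (25q_O + q_O²). Setting ∂π_O/∂q_O = 0: 40 - 4q_O - (q_A) = 0.
Apex's first-order condition: 54 - 4q_A - (q_O) = 0.
Best responses: q_O = (40 - q_A)/4, q_A = (54 - q_O)/4.
Substituting one into the other gives q_O = 106/15 and q_A = 176/15.
Total output Q = 106/15 + 176/15 = 94/5.

18.80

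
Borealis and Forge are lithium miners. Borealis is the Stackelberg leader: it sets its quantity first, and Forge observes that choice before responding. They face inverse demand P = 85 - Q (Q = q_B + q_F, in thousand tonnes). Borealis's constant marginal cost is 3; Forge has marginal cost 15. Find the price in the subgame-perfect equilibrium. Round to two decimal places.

26.50

The follower Forge best-responds to any q_B: π_F = (85 - Q)q_F - 15q_F.
Follower FOC: 70 - q_B - 2q_F = 0, so q_F(q_B) = (70 - q_B)/2.
Borealis substitutes q_F(q_B) into its own profit: π_B = q_B(85 - q_B - (70 - q_B)/2) - 3q_B = (50 - (1/2)q_B)q_B - 3q_B.
Maximising: ∂π_B/∂q_B = 47 - q_B = 0, giving q_B = 47.
Then q_F = (70 - 47)/2 = 23/2.
Total output Q = 117/2, so price P = 85 - 117/2 = 53/2.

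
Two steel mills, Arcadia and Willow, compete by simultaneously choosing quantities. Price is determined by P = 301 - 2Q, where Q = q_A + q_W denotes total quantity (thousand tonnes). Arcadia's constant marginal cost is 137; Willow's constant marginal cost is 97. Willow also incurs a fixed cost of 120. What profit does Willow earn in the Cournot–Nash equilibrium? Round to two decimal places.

Arcadia's profit: π_A = (301 - 2Q)q_A - (137q_A). Setting ∂π_A/∂q_A = 0: 164 - 4q_A - 2(q_W) = 0.
Willow's first-order condition: 204 - 4q_W - 2(q_A) = 0.
So q_A = (164 - 2q_W)/4 and q_W = (204 - 2q_A)/4.
Substituting one into the other gives q_A = 62/3 and q_W = 122/3.
Price P = 301 - 2·(184/3) = 535/3.
Willow's profit: (535/3 - 97)·(122/3) - 120 = 3187.5556.

3187.56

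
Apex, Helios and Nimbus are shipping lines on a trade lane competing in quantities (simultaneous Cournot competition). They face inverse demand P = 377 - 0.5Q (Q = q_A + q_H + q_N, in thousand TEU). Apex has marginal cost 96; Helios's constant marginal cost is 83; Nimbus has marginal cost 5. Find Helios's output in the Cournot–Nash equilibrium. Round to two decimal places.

Apex's profit: π_A = (377 - 0.5Q)q_A - (96q_A). Setting ∂π_A/∂q_A = 0: 281 - q_A - (1/2)(q_H + q_N) = 0.
Helios's first-order condition: 294 - q_H - (1/2)(q_A + q_N) = 0.
Nimbus's profit: π_N = (377 - 0.5Q)q_N - (5q_N). Setting ∂π_N/∂q_N = 0: 372 - q_N - (1/2)(q_A + q_H) = 0.
Summing all 3 equations gives 947 − 2Q = 0, hence Q = 947/2.
Back-substituting: q_A = (281 − 947/4)/(1/2) = 177/2, q_H = (294 − 947/4)/(1/2) = 229/2, q_N = (372 − 947/4)/(1/2) = 541/2.

114.50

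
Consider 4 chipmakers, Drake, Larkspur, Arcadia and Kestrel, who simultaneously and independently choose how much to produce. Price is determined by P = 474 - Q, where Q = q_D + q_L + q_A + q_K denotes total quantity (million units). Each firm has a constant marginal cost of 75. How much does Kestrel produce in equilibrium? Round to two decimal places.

79.80

Each firm earns π_i = (474 - Q)q_i - 75q_i.
Setting ∂π_i/∂q_i = 0 with rivals' quantities fixed: 399 - 2q_i - Σ_{j≠i} q_j = 0.
With identical firms every q_j equals q_i, so Σ_{j≠i} q_j = 3q_i and 399 = 5q_i, giving q_i = 399/5.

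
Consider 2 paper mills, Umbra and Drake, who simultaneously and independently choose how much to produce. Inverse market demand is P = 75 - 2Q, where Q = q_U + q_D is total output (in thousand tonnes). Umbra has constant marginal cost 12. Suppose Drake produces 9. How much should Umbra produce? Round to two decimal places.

11.25

With the rival's output fixed at 9, Umbra's profit is π_U = (75 - 2·9 - 2q_U)q_U - (12q_U) = (57 - 2q_U)q_U - (12q_U).
∂π_U/∂q_U = 45 - 4q_U = 0, so q_U = 45/4.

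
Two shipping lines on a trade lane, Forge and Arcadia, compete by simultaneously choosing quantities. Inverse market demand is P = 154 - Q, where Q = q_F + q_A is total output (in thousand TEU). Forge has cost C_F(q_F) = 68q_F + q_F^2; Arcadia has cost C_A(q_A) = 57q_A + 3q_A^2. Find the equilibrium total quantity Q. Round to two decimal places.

28.81

Forge's profit: π_F = (154 - Q)q_F - (68q_F + q_F²). Setting ∂π_F/∂q_F = 0: 86 - 4q_F - (q_A) = 0.
Arcadia's profit: π_A = (154 - Q)q_A - (57q_A + 3q_A²). Setting ∂π_A/∂q_A = 0: 97 - 8q_A - (q_F) = 0.
Best responses: q_F = (86 - q_A)/4, q_A = (97 - q_F)/8.
Solving the pair: q_F = 591/31, q_A = 302/31.
Total output Q = 591/31 + 302/31 = 893/31.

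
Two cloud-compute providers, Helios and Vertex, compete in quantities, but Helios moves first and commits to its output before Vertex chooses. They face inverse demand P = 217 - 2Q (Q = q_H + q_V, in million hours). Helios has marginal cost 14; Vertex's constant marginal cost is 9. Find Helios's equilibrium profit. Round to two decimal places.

Solve by backward induction. Given q_H, the follower Vertex maximises π_V = (217 - 2q_H - 2q_V)q_V - 9q_V.
Setting the follower's marginal profit to zero, 208 - 2q_H - 4q_V = 0, i.e. q_V = (208 - 2q_H)/4.
Helios substitutes q_V(q_H) into its own profit: π_H = q_H(217 - 2q_H - (208 - 2q_H)/2) - 14q_H = (113 - q_H)q_H - 14q_H.
Maximising: ∂π_H/∂q_H = 99 - 2q_H = 0, giving q_H = 99/2.
Then q_V = (208 - 2·(99/2))/4 = 109/4.
Price P = 217 - 2·(307/4) = 127/2.
Helios's profit: (127/2 - 14)·(99/2) = 2450.2500.

2450.25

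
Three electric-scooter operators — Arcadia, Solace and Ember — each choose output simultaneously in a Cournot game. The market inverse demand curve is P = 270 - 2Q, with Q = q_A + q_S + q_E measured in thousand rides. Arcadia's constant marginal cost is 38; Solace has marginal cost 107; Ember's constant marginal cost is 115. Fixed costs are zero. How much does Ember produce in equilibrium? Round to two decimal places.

Arcadia's profit: π_A = (270 - 2Q)q_A - (38q_A). Setting ∂π_A/∂q_A = 0: 232 - 4q_A - 2(q_S + q_E) = 0.
Solace's profit: π_S = (270 - 2Q)q_S - (107q_S). Setting ∂π_S/∂q_S = 0: 163 - 4q_S - 2(q_A + q_E) = 0.
Ember's profit: π_E = (270 - 2Q)q_E - (115q_E). Setting ∂π_E/∂q_E = 0: 155 - 4q_E - 2(q_A + q_S) = 0.
Summing all 3 equations gives 550 − 8Q = 0, hence Q = 275/4.
Back-substituting: q_A = (232 − 275/2)/2 = 189/4, q_S = (163 − 275/2)/2 = 51/4, q_E = (155 − 275/2)/2 = 35/4.

8.75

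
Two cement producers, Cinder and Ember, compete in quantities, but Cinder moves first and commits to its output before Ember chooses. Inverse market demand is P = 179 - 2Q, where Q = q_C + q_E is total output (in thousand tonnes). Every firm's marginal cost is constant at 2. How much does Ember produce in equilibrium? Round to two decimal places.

22.13

Solve by backward induction. Given q_C, the follower Ember maximises π_E = (179 - 2q_C - 2q_E)q_E - 2q_E.
Setting the follower's marginal profit to zero, 177 - 2q_C - 4q_E = 0, i.e. q_E = (177 - 2q_C)/4.
Cinder substitutes q_E(q_C) into its own profit: π_C = q_C(179 - 2q_C - (177 - 2q_C)/2) - 2q_C = (181/2 - q_C)q_C - 2q_C.
Leader FOC: 177/2 - 2q_C = 0, so q_C = 177/4.
Then q_E = (177 - 2·(177/4))/4 = 177/8.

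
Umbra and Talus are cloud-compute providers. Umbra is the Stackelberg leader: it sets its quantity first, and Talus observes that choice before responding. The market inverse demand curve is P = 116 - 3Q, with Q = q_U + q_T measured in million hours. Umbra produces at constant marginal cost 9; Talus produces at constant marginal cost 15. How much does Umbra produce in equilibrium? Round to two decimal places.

18.83

Solve by backward induction. Given q_U, the follower Talus maximises π_T = (116 - 3q_U - 3q_T)q_T - 15q_T.
Follower FOC: 101 - 3q_U - 6q_T = 0, so q_T(q_U) = (101 - 3q_U)/6.
The leader anticipates this reaction. Substituting into P = 116 - 3Q gives P = 131/2 - (3/2)q_U, so π_U = (131/2 - (3/2)q_U)q_U - 9q_U.
Maximising: ∂π_U/∂q_U = 113/2 - 3q_U = 0, giving q_U = 113/6.
Then q_T = (101 - 3·(113/6))/6 = 89/12.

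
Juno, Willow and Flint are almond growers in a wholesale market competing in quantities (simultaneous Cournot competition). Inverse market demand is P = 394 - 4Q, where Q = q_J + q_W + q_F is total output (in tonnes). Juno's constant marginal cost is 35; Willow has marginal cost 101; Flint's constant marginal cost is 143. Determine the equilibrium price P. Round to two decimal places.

Juno's profit: π_J = (394 - 4Q)q_J - (35q_J). Setting ∂π_J/∂q_J = 0: 359 - 8q_J - 4(q_W + q_F) = 0.
Willow's first-order condition: 293 - 8q_W - 4(q_J + q_F) = 0.
Flint's first-order condition: 251 - 8q_F - 4(q_J + q_W) = 0.
Adding the 3 conditions: 903 − 8Q − 8Q = 0, i.e. Q = 903/16.
Back-substituting: q_J = (359 − 903/4)/4 = 533/16, q_W = (293 − 903/4)/4 = 269/16, q_F = (251 − 903/4)/4 = 101/16.
Total output Q = 903/16, so price P = 394 - 4·(903/16) = 673/4.

168.25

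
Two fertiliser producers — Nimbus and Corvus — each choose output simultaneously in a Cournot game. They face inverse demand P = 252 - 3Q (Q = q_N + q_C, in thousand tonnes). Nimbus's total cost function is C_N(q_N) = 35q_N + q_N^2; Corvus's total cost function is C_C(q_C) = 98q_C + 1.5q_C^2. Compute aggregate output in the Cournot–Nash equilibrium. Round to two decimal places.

32.89

Nimbus's profit: π_N = (252 - 3Q)q_N - (35q_N + q_N²). Setting ∂π_N/∂q_N = 0: 217 - 8q_N - 3(q_C) = 0.
Corvus's first-order condition: 154 - 9q_C - 3(q_N) = 0.
Rearranging gives the reaction functions q_N = (217 - 3q_C)/8 and q_C = (154 - 3q_N)/9.
Solving the pair: q_N = 71/3, q_C = 83/9.
Total output Q = 71/3 + 83/9 = 296/9.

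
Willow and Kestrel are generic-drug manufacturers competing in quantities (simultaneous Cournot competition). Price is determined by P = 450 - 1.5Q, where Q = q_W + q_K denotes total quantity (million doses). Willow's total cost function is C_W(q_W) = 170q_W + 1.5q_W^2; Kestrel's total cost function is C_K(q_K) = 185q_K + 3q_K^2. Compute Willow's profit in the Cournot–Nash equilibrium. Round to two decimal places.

5046.57

Willow's profit: π_W = (450 - 1.5Q)q_W - (170q_W + (3/2)q_W²). Setting ∂π_W/∂q_W = 0: 280 - 6q_W - (3/2)(q_K) = 0.
Kestrel's first-order condition: 265 - 9q_K - (3/2)(q_W) = 0.
Best responses: q_W = (280 - (3/2)q_K)/6, q_K = (265 - (3/2)q_W)/9.
Substituting one into the other gives q_W = 41.0145 and q_K = 520/23.
Price P = 450 - (3/2)·63.6232 = 354.5652.
Willow's profit: 354.5652·41.0145 - 170·41.0145 - (3/2)·41.0145² = 5046.5658.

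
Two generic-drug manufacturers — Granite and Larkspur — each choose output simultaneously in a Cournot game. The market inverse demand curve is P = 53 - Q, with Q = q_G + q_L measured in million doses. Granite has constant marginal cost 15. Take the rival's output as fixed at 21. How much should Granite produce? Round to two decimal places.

8.50

With the rival's output fixed at 21, Granite's profit is π_G = (53 - 21 - q_G)q_G - (15q_G) = (32 - q_G)q_G - (15q_G).
∂π_G/∂q_G = 17 - 2q_G = 0, so q_G = 17/2.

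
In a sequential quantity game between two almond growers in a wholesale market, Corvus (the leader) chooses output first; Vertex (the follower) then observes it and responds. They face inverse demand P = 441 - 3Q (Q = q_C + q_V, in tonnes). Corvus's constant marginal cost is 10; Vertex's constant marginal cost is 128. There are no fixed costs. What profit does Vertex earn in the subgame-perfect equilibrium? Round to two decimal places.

Solve by backward induction. Given q_C, the follower Vertex maximises π_V = (441 - 3q_C - 3q_V)q_V - 128q_V.
Setting the follower's marginal profit to zero, 313 - 3q_C - 6q_V = 0, i.e. q_V = (313 - 3q_C)/6.
Corvus substitutes q_V(q_C) into its own profit: π_C = q_C(441 - 3q_C - (313 - 3q_C)/2) - 10q_C = (569/2 - (3/2)q_C)q_C - 10q_C.
The leader's first-order condition 549/2 - 3q_C = 0 yields q_C = 183/2.
Then q_V = (313 - 3·(183/2))/6 = 77/12.
Price P = 441 - 3·(1175/12) = 589/4.
Vertex's profit: (589/4 - 128)·(77/12) = 123.5208.

123.52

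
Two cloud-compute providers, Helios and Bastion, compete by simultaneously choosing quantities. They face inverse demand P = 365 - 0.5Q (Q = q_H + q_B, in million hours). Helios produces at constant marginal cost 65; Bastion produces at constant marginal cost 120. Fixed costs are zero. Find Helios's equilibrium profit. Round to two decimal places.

28005.56

Helios's profit: π_H = (365 - 0.5Q)q_H - (65q_H). Setting ∂π_H/∂q_H = 0: 300 - q_H - (1/2)(q_B) = 0.
Bastion's profit: π_B = (365 - 0.5Q)q_B - (120q_B). Setting ∂π_B/∂q_B = 0: 245 - q_B - (1/2)(q_H) = 0.
Best responses: q_H = (300 - (1/2)q_B), q_B = (245 - (1/2)q_H).
Substituting one into the other gives q_H = 710/3 and q_B = 380/3.
Price P = 365 - (1/2)·(1090/3) = 550/3.
Helios's profit: (550/3 - 65)·(710/3) = 28005.5556.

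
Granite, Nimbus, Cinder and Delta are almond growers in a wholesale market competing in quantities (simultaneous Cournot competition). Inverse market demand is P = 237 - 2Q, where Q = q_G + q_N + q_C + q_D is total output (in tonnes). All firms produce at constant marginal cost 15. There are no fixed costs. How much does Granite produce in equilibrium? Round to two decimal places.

A representative firm's profit is π_i = q_i(237 - 2Q) - 15q_i.
Setting ∂π_i/∂q_i = 0 with rivals' quantities fixed: 222 - 4q_i - 2·Σ_{j≠i} q_j = 0.
By symmetry each firm produces the same amount; substituting Σ_{j≠i} q_j = 3q_i yields q_i = 222/10 = 111/5.

22.20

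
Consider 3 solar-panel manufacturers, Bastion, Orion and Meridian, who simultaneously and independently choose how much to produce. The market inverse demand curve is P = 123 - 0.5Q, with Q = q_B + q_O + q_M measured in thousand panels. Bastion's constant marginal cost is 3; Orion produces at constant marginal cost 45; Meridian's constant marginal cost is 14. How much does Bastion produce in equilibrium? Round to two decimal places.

Bastion's profit: π_B = (123 - 0.5Q)q_B - (3q_B). Setting ∂π_B/∂q_B = 0: 120 - q_B - (1/2)(q_O + q_M) = 0.
Orion's first-order condition: 78 - q_O - (1/2)(q_B + q_M) = 0.
Meridian's profit: π_M = (123 - 0.5Q)q_M - (14q_M). Setting ∂π_M/∂q_M = 0: 109 - q_M - (1/2)(q_B + q_O) = 0.
Adding the 3 first-order conditions: 307 − 2Q = 0, so Q = 307/2.
Back-substituting: q_B = (120 − 307/4)/(1/2) = 173/2, q_O = (78 − 307/4)/(1/2) = 5/2, q_M = (109 − 307/4)/(1/2) = 129/2.

86.50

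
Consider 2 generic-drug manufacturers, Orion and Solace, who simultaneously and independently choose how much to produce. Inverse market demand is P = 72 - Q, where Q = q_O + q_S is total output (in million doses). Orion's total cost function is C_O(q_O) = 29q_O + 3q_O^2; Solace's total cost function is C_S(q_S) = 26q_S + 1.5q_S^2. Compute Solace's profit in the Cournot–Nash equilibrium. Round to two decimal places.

173.61

Orion's profit: π_O = (72 - Q)q_O - (29q_O + 3q_O²). Setting ∂π_O/∂q_O = 0: 43 - 8q_O - (q_S) = 0.
Solace's profit: π_S = (72 - Q)q_S - (26q_S + (3/2)q_S²). Setting ∂π_S/∂q_S = 0: 46 - 5q_S - (q_O) = 0.
So q_O = (43 - q_S)/8 and q_S = (46 - q_O)/5.
Substituting one into the other gives q_O = 13/3 and q_S = 25/3.
Price P = 72 - 38/3 = 178/3.
Solace's profit: (178/3)·(25/3) - 26·(25/3) - (3/2)(25/3)² = 173.6111.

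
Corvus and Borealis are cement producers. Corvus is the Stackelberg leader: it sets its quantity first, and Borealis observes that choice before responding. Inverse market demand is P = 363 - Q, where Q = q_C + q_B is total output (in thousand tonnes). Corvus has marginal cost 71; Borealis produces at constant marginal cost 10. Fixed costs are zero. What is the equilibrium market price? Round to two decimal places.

128.75

Solve by backward induction. Given q_C, the follower Borealis maximises π_B = (363 - q_C - q_B)q_B - 10q_B.
Follower FOC: 353 - q_C - 2q_B = 0, so q_B(q_C) = (353 - q_C)/2.
Corvus substitutes q_B(q_C) into its own profit: π_C = q_C(363 - q_C - (353 - q_C)/2) - 71q_C = (373/2 - (1/2)q_C)q_C - 71q_C.
Maximising: ∂π_C/∂q_C = 231/2 - q_C = 0, giving q_C = 231/2.
Then q_B = (353 - 231/2)/2 = 475/4.
Total output Q = 937/4, so price P = 363 - 937/4 = 515/4.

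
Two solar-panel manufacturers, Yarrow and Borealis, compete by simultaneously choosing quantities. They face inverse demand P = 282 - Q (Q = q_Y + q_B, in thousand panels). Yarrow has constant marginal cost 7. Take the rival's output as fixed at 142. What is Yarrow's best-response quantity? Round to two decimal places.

With the rival's output fixed at 142, Yarrow's profit is π_Y = (282 - 142 - q_Y)q_Y - (7q_Y) = (140 - q_Y)q_Y - (7q_Y).
∂π_Y/∂q_Y = 133 - 2q_Y = 0, so q_Y = 133/2.

66.50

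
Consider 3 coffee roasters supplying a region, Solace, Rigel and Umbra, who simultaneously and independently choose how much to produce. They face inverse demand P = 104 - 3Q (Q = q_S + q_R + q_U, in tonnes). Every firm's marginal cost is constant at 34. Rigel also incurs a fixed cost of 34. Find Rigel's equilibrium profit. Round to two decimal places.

68.08

Each firm earns π_i = (104 - 3Q)q_i - 34q_i.
First-order condition (treating rivals' output as given): 70 - 6q_i - 3·Σ_{j≠i} q_j = 0.
By symmetry each firm produces the same amount; substituting Σ_{j≠i} q_j = 2q_i yields q_i = 70/12 = 35/6.
Price P = 104 - 3·(35/2) = 103/2.
Rigel's profit: (103/2 - 34)·(35/6) - 34 = 817/12.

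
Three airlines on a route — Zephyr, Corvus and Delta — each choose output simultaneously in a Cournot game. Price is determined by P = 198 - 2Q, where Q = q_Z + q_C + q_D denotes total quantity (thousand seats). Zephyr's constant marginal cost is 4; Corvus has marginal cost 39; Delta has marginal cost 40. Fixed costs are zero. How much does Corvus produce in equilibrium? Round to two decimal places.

Zephyr's profit: π_Z = (198 - 2Q)q_Z - (4q_Z). Setting ∂π_Z/∂q_Z = 0: 194 - 4q_Z - 2(q_C + q_D) = 0.
Corvus's first-order condition: 159 - 4q_C - 2(q_Z + q_D) = 0.
Delta's first-order condition: 158 - 4q_D - 2(q_Z + q_C) = 0.
Summing all 3 equations gives 511 − 8Q = 0, hence Q = 511/8.
Back-substituting: q_Z = (194 − 511/4)/2 = 265/8, q_C = (159 − 511/4)/2 = 125/8, q_D = (158 − 511/4)/2 = 121/8.

15.63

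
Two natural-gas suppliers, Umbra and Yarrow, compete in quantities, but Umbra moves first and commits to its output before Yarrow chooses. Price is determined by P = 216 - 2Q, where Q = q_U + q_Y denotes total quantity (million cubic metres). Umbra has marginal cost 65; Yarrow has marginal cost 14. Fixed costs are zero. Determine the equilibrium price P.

The follower Yarrow best-responds to any q_U: π_Y = (216 - 2Q)q_Y - 14q_Y.
∂π_Y/∂q_Y = 202 - 2q_U - 4q_Y = 0 gives the reaction function q_Y = (202 - 2q_U)/4.
Umbra substitutes q_Y(q_U) into its own profit: π_U = q_U(216 - 2q_U - (202 - 2q_U)/2) - 65q_U = (115 - q_U)q_U - 65q_U.
Leader FOC: 50 - 2q_U = 0, so q_U = 25.
Then q_Y = (202 - 2·25)/4 = 38.
Total output Q = 63, so price P = 216 - 2·63 = 90.

90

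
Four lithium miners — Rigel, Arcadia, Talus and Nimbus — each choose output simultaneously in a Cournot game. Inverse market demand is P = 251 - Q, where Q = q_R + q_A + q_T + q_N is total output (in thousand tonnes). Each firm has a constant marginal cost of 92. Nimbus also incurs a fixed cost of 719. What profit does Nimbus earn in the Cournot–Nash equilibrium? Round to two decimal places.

292.24

Each firm earns π_i = (251 - Q)q_i - 92q_i.
Setting ∂π_i/∂q_i = 0 with rivals' quantities fixed: 159 - 2q_i - Σ_{j≠i} q_j = 0.
With identical firms every q_j equals q_i, so Σ_{j≠i} q_j = 3q_i and 159 = 5q_i, giving q_i = 159/5.
Price P = 251 - 636/5 = 619/5.
Nimbus's profit: (619/5 - 92)·(159/5) - 719 = 292.2400.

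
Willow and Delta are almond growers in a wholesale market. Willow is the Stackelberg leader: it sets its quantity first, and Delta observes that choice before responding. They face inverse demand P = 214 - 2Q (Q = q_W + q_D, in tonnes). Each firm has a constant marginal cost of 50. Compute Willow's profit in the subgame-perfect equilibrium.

The follower Delta best-responds to any q_W: π_D = (214 - 2Q)q_D - 50q_D.
Follower FOC: 164 - 2q_W - 4q_D = 0, so q_D(q_W) = (164 - 2q_W)/4.
Willow substitutes q_D(q_W) into its own profit: π_W = q_W(214 - 2q_W - (164 - 2q_W)/2) - 50q_W = (132 - q_W)q_W - 50q_W.
Leader FOC: 82 - 2q_W = 0, so q_W = 41.
Then q_D = (164 - 2·41)/4 = 41/2.
Price P = 214 - 2·(123/2) = 91.
Willow's profit: (91 - 50)·41 = 1681.

1681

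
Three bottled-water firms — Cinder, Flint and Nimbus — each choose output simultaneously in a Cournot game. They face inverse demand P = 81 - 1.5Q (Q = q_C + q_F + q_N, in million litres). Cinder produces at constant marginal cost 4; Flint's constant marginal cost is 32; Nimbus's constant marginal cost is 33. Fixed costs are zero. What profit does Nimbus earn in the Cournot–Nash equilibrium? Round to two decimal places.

Cinder's profit: π_C = (81 - 1.5Q)q_C - (4q_C). Setting ∂π_C/∂q_C = 0: 77 - 3q_C - (3/2)(q_F + q_N) = 0.
Flint's profit: π_F = (81 - 1.5Q)q_F - (32q_F). Setting ∂π_F/∂q_F = 0: 49 - 3q_F - (3/2)(q_C + q_N) = 0.
Nimbus's first-order condition: 48 - 3q_N - (3/2)(q_C + q_F) = 0.
Adding the 3 conditions: 174 − 3Q − 3Q = 0, i.e. Q = 29.
Back-substituting: q_C = (77 − 87/2)/(3/2) = 67/3, q_F = (49 − 87/2)/(3/2) = 11/3, q_N = (48 − 87/2)/(3/2) = 3.
Price P = 81 - (3/2)·29 = 75/2.
Nimbus's profit: (75/2 - 33)·3 = 27/2.

13.50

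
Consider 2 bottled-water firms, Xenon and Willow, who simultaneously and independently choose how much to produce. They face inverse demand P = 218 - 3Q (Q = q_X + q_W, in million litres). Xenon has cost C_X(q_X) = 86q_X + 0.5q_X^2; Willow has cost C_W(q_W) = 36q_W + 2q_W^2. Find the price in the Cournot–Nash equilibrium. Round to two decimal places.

136.75

Xenon's profit: π_X = (218 - 3Q)q_X - (86q_X + (1/2)q_X²). Setting ∂π_X/∂q_X = 0: 132 - 7q_X - 3(q_W) = 0.
Willow's first-order condition: 182 - 10q_W - 3(q_X) = 0.
Rearranging gives the reaction functions q_X = (132 - 3q_W)/7 and q_W = (182 - 3q_X)/10.
Substituting one into the other gives q_X = 774/61 and q_W = 878/61.
Total output Q = 1652/61, so price P = 218 - 3·(1652/61) = 136.7541.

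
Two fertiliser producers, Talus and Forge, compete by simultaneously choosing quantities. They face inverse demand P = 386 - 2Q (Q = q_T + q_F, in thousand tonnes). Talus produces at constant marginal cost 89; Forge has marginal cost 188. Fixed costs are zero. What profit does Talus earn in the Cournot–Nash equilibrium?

8712

Talus's profit: π_T = (386 - 2Q)q_T - (89q_T). Setting ∂π_T/∂q_T = 0: 297 - 4q_T - 2(q_F) = 0.
Forge's profit: π_F = (386 - 2Q)q_F - (188q_F). Setting ∂π_F/∂q_F = 0: 198 - 4q_F - 2(q_T) = 0.
Rearranging gives the reaction functions q_T = (297 - 2q_F)/4 and q_F = (198 - 2q_T)/4.
Substituting one into the other gives q_T = 66 and q_F = 33/2.
Price P = 386 - 2·(165/2) = 221.
Talus's profit: (221 - 89)·66 = 8712.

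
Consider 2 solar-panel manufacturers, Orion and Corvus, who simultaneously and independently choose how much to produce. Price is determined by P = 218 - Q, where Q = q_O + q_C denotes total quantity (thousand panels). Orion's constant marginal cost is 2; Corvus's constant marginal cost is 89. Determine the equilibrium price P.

103

Orion's profit: π_O = (218 - Q)q_O - (2q_O). Setting ∂π_O/∂q_O = 0: 216 - 2q_O - (q_C) = 0.
Corvus's first-order condition: 129 - 2q_C - (q_O) = 0.
So q_O = (216 - q_C)/2 and q_C = (129 - q_O)/2.
Substituting one into the other gives q_O = 101 and q_C = 14.
Total output Q = 115, so price P = 218 - 115 = 103.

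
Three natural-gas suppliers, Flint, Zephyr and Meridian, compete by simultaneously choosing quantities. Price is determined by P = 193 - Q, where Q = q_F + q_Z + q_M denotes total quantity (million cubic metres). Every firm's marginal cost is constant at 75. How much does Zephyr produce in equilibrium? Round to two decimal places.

29.50

Each firm earns π_i = (193 - Q)q_i - 75q_i.
First-order condition (treating rivals' output as given): 118 - 2q_i - Σ_{j≠i} q_j = 0.
With identical firms every q_j equals q_i, so Σ_{j≠i} q_j = 2q_i and 118 = 4q_i, giving q_i = 59/2.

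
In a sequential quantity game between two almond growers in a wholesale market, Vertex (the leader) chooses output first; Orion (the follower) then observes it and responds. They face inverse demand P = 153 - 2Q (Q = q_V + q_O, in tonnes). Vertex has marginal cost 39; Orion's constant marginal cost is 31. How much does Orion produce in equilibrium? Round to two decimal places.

Solve by backward induction. Given q_V, the follower Orion maximises π_O = (153 - 2q_V - 2q_O)q_O - 31q_O.
Setting the follower's marginal profit to zero, 122 - 2q_V - 4q_O = 0, i.e. q_O = (122 - 2q_V)/4.
The leader anticipates this reaction. Substituting into P = 153 - 2Q gives P = 92 - q_V, so π_V = (92 - q_V)q_V - 39q_V.
The leader's first-order condition 53 - 2q_V = 0 yields q_V = 53/2.
Then q_O = (122 - 2·(53/2))/4 = 69/4.

17.25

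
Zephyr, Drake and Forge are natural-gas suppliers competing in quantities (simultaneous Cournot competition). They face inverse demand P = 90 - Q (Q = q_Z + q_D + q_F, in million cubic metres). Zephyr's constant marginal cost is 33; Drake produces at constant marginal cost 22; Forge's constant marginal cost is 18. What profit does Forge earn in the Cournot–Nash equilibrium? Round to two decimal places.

517.56

Zephyr's profit: π_Z = (90 - Q)q_Z - (33q_Z). Setting ∂π_Z/∂q_Z = 0: 57 - 2q_Z - (q_D + q_F) = 0.
Drake's profit: π_D = (90 - Q)q_D - (22q_D). Setting ∂π_D/∂q_D = 0: 68 - 2q_D - (q_Z + q_F) = 0.
Forge's profit: π_F = (90 - Q)q_F - (18q_F). Setting ∂π_F/∂q_F = 0: 72 - 2q_F - (q_Z + q_D) = 0.
Adding the 3 first-order conditions: 197 − 4Q = 0, so Q = 197/4.
Back-substituting: q_Z = (57 − 197/4) = 31/4, q_D = (68 − 197/4) = 75/4, q_F = (72 − 197/4) = 91/4.
Price P = 90 - 197/4 = 163/4.
Forge's profit: (163/4 - 18)·(91/4) = 517.5625.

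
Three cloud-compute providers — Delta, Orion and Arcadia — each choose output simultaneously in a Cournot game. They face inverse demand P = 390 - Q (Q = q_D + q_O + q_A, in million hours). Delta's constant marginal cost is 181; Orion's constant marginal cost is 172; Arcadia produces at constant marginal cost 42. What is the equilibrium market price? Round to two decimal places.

196.25

Delta's profit: π_D = (390 - Q)q_D - (181q_D). Setting ∂π_D/∂q_D = 0: 209 - 2q_D - (q_O + q_A) = 0.
Orion's profit: π_O = (390 - Q)q_O - (172q_O). Setting ∂π_O/∂q_O = 0: 218 - 2q_O - (q_D + q_A) = 0.
Arcadia's first-order condition: 348 - 2q_A - (q_D + q_O) = 0.
Adding the 3 first-order conditions: 775 − 4Q = 0, so Q = 775/4.
Back-substituting: q_D = (209 − 775/4) = 61/4, q_O = (218 − 775/4) = 97/4, q_A = (348 − 775/4) = 617/4.
Total output Q = 775/4, so price P = 390 - 775/4 = 785/4.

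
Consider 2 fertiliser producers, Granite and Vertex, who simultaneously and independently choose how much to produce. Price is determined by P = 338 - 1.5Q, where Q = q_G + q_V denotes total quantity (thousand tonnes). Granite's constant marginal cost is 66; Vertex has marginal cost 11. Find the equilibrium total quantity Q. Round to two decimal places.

133.11

Granite's profit: π_G = (338 - 1.5Q)q_G - (66q_G). Setting ∂π_G/∂q_G = 0: 272 - 3q_G - (3/2)(q_V) = 0.
Vertex's first-order condition: 327 - 3q_V - (3/2)(q_G) = 0.
Rearranging gives the reaction functions q_G = (272 - (3/2)q_V)/3 and q_V = (327 - (3/2)q_G)/3.
Substituting one into the other gives q_G = 434/9 and q_V = 764/9.
Total output Q = 434/9 + 764/9 = 1198/9.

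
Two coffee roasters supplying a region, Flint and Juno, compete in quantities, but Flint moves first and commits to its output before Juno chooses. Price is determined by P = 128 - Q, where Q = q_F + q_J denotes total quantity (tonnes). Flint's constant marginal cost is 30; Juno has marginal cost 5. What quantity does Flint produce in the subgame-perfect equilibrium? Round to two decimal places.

The follower Juno best-responds to any q_F: π_J = (128 - Q)q_J - 5q_J.
∂π_J/∂q_J = 123 - q_F - 2q_J = 0 gives the reaction function q_J = (123 - q_F)/2.
The leader anticipates this reaction. Substituting into P = 128 - Q gives P = 133/2 - (1/2)q_F, so π_F = (133/2 - (1/2)q_F)q_F - 30q_F.
Maximising: ∂π_F/∂q_F = 73/2 - q_F = 0, giving q_F = 73/2.
Then q_J = (123 - 73/2)/2 = 173/4.

36.50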